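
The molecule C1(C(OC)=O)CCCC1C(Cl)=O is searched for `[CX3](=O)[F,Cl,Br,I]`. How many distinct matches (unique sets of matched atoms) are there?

[CX3](=O)[F,Cl,Br,I] is the SMARTS for an acyl halide: a carbonyl carbon bonded to a halogen.
Exactly one fragment in the molecule meets all constraints, giving 1 match.

1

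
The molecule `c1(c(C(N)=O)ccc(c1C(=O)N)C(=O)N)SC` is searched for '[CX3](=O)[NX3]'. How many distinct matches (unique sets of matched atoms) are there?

[CX3](=O)[NX3] is the SMARTS for an amide: a carbonyl carbon bonded to a trivalent nitrogen.
The molecule carries 3 separate instances of a primary amide (-C(=O)NH2) meeting every constraint; each maps to a distinct set of atoms, giving 3 matches.

3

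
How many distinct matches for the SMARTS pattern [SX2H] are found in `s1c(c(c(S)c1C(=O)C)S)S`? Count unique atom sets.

[SX2H] is the SMARTS for a thiol: an aliphatic sulfur with two connections, one being H.
The molecule carries 3 separate instances of a thiol (-SH) meeting every constraint; each maps to a distinct set of atoms, giving 3 matches.

3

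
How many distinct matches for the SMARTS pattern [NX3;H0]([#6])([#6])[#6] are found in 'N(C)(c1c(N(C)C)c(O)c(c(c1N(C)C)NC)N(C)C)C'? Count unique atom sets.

[NX3;H0]([#6])([#6])[#6] is the SMARTS for a tertiary amine: a trivalent nitrogen with no H, bonded to three carbons.
The molecule carries 4 separate instances of a dimethylamino group (-N(CH3)2) meeting every constraint; each maps to a distinct set of atoms, giving 4 matches.

4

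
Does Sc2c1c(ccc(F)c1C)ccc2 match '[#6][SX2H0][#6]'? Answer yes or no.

The pattern [#6][SX2H0][#6] describes an aliphatic sulfur bridging two carbons with no H on the sulfur — a thioether.
The closest candidate here is a thiol (-SH), but the sulfur has H1, not H0 bridging two carbons. No other fragment satisfies the full query, so there is no match.

No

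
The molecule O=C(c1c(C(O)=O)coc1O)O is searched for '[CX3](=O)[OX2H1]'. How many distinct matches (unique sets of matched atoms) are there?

2

[CX3](=O)[OX2H1] is the SMARTS for a carboxylic acid: an sp2 carbon double-bonded to O and single-bonded to an -OH oxygen.
The molecule carries 2 separate instances of a carboxylic acid group (-C(=O)OH) meeting every constraint; each maps to a distinct set of atoms, giving 2 matches.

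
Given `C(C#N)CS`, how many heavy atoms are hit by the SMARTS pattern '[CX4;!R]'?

The query [CX4;!R] means: aliphatic carbon with four total connections, not in a ring.
Check the 5 heavy atoms by environment: 2× C (X4, acyclic) → match; 1× S (X2, acyclic) → no; 1× C (X2, acyclic) → no; 1× N (X1, acyclic) → no.
That gives 2 matching atoms.

2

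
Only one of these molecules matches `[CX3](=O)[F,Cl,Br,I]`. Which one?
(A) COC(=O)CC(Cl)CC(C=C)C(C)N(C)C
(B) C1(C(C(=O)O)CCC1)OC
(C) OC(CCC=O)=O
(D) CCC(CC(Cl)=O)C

[CX3](=O)[F,Cl,Br,I] describes a carbonyl carbon bonded to a halogen (an acyl halide).
(A) has a chloro substituent but the Cl is not on a carbonyl carbon.
(B) has a carboxylic acid group (-C(=O)OH) but the carbonyl is bonded to -OH, not to a halogen.
(C) has a carboxylic acid group (-C(=O)OH) but the carbonyl is bonded to -OH, not to a halogen.
(D) contains an acyl chloride (-C(=O)Cl), which satisfies every atom and bond constraint.
So the answer is (D).

D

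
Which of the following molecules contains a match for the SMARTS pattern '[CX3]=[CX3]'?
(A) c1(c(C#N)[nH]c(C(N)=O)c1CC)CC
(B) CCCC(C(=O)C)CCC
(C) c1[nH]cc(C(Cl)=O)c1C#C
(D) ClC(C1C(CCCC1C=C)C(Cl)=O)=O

[CX3]=[CX3] describes a non-aromatic C=C double bond between two sp2 carbons (an alkene).
(A) has an ethyl group (-CH2CH3) but its C-C bond is a single bond between CX4 carbons, not CX3=CX3.
(B) has an ethyl group (-CH2CH3) but its C-C bond is a single bond between CX4 carbons, not CX3=CX3.
(C) has an ethynyl group (-C#CH) but the C-C bond is a triple bond, not a double bond.
(D) contains a vinyl group (-CH=CH2), which satisfies every atom and bond constraint.
So the answer is (D).

D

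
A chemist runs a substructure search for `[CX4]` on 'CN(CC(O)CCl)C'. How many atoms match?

The query [CX4] means: C with X4: aliphatic carbon with exactly 4 total connections (bonds + H).
Check the 8 heavy atoms by environment: 5× C (X4) → match; 1× O (X2) → no; 1× N (X3) → no; 1× Cl (X1) → no.
That gives 5 matching atoms.

5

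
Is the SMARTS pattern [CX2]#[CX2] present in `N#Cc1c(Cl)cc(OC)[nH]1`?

The pattern [CX2]#[CX2] describes a carbon-carbon triple bond — an alkyne.
The closest candidate here is a nitrile (-C#N), but the triple bond is C#N, not C#C. No other fragment satisfies the full query, so there is no match.

No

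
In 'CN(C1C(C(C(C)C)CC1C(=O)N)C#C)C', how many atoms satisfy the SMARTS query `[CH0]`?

The query [CH0] means: aliphatic carbon with no attached hydrogen.
Check the 16 heavy atoms by environment: 6× C (H1) → no; 1× C (H2) → no; 2× C (H0) → match; 1× O (H0) → no; 1× N (H2) → no; 4× C (H3) → no; 1× N (H0) → no.
That gives 2 matching atoms.

2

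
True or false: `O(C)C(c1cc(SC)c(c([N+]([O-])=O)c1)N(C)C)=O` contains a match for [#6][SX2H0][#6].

True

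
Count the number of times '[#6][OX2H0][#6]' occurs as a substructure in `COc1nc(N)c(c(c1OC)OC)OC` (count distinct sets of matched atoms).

[#6][OX2H0][#6] is the SMARTS for an ether: an aliphatic oxygen bridging two carbons with no H on the oxygen.
The molecule carries 4 separate instances of a methoxy ether (-OCH3) meeting every constraint; each maps to a distinct set of atoms, giving 4 matches.

4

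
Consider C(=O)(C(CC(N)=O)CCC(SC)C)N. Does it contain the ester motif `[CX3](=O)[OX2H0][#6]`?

No

The pattern [CX3](=O)[OX2H0][#6] describes a carbonyl carbon bonded to an oxygen that is itself bonded to carbon (no H on that O) — an ester.
The closest candidate here is a primary amide (-C(=O)NH2), but the carbonyl is bonded to N, not to an O-C linkage. No other fragment satisfies the full query, so there is no match.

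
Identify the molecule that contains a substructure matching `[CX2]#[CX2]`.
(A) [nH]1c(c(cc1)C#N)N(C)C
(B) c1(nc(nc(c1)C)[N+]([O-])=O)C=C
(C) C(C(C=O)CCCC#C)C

C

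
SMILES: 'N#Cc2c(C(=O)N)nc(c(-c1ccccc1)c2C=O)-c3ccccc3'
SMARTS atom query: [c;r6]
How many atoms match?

17

The query [c;r6] means: aromatic carbon that belongs to a six-membered ring.
Check the 25 heavy atoms by environment: 1× n (aromatic, in 6-ring) → no; 17× c (aromatic, in 6-ring) → match; 3× C (acyclic) → no; 2× N (acyclic) → no; 2× O (acyclic) → no.
That gives 17 matching atoms.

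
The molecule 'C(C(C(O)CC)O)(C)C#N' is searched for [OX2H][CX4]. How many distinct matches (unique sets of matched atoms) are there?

2

[OX2H][CX4] is the SMARTS for an aliphatic alcohol: a hydroxyl oxygen bound to an sp3 (X4) carbon.
The molecule carries 2 separate instances of a hydroxyl group (-OH) meeting every constraint; each maps to a distinct set of atoms, giving 2 matches.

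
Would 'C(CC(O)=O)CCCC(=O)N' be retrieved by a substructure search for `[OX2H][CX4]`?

The pattern [OX2H][CX4] describes a hydroxyl oxygen bound to an sp3 (X4) carbon — an aliphatic alcohol.
The closest candidate here is a carboxylic acid group (-C(=O)OH), but the -OH is on a CX3 carbonyl carbon, not a CX4 carbon. No other fragment satisfies the full query, so there is no match.

No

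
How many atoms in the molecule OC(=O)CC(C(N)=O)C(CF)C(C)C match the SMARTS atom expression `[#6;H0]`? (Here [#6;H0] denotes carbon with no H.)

Check the 14 heavy atoms by environment: 2× C (H2) → no; 3× C (H1) → no; 2× C (H3) → no; 2× C (H0) → match; 2× O (H0) → no; 1× O (H1) → no; 1× N (H2) → no; 1× F (H0) → no.
That gives 2 matching atoms.

2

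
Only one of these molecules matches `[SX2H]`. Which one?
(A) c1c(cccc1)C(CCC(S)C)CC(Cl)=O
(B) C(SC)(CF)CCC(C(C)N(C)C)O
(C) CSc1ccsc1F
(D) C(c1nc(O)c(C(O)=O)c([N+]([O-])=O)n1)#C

A

[SX2H] describes an aliphatic sulfur with two connections, one being H (a thiol).
(A) contains a thiol (-SH), which satisfies every atom and bond constraint.
(B) has a methylthio ether (-SCH3) but the sulfur has H0 (bonded to two carbons), not H1.
(C) has a methylthio ether (-SCH3) but the sulfur has H0 (bonded to two carbons), not H1.
(D) has a hydroxyl group (-OH) but it is an -OH, not an -SH.
So the answer is (A).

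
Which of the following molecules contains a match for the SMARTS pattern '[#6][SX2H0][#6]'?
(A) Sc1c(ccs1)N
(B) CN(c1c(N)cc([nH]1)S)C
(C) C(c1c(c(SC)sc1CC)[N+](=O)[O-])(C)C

C

[#6][SX2H0][#6] describes an aliphatic sulfur bridging two carbons with no H on the sulfur (a thioether).
(A) has a thiol (-SH) but the sulfur has H1, not H0 bridging two carbons.
(B) has a thiol (-SH) but the sulfur has H1, not H0 bridging two carbons.
(C) contains a methylthio ether (-SCH3), which satisfies every atom and bond constraint.
So the answer is (C).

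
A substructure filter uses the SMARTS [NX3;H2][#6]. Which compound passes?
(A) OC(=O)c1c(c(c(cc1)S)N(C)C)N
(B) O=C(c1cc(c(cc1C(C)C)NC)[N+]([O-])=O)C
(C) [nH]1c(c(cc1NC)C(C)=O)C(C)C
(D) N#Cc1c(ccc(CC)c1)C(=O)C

A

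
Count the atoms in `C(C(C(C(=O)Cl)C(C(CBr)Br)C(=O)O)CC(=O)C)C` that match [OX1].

The query [OX1] means: aliphatic oxygen with one total connection — typically a carbonyl =O or an oxide.
Check the 19 heavy atoms by environment: 9× C (X4) → no; 3× C (X3) → no; 3× O (X1) → match; 1× O (X2) → no; 2× Br (X1) → no; 1× Cl (X1) → no.
That gives 3 matching atoms.

3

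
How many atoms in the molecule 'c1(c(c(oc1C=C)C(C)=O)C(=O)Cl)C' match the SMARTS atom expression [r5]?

5

The query [r5] means: r5 matches atoms in a five-membered ring.
Check the 14 heavy atoms by environment: 1× o (aromatic, in 5-ring) → match; 4× c (aromatic, in 5-ring) → match; 6× C (acyclic) → no; 2× O (acyclic) → no; 1× Cl (acyclic) → no.
Summing the matching environments: 1 + 4 = 5 matching atoms.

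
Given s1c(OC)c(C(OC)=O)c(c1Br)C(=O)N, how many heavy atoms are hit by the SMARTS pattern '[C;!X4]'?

2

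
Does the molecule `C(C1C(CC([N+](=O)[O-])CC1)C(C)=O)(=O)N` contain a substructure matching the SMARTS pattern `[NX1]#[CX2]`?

No

The pattern [NX1]#[CX2] describes a nitrogen triple-bonded to a two-connected carbon — a nitrile.
The closest candidate here is a primary amide (-C(=O)NH2), but the nitrogen is NX3, not NX1. No other fragment satisfies the full query, so there is no match.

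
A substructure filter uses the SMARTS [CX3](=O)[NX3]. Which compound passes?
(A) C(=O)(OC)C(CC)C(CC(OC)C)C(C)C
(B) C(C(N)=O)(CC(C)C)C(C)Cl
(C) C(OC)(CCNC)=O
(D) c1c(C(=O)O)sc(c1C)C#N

B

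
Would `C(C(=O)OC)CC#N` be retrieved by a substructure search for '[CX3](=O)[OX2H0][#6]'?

The pattern [CX3](=O)[OX2H0][#6] describes a carbonyl carbon bonded to an oxygen that is itself bonded to carbon (no H on that O) — an ester.
The molecule carries a methyl-ester group (-C(=O)OCH3), whose atoms satisfy every constraint of the query, so the pattern matches.

Yes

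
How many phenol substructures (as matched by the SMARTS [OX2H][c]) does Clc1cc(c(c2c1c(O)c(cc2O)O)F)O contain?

4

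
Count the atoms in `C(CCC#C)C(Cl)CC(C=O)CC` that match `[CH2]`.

The query [CH2] means: aliphatic carbon with exactly two hydrogens.
Check the 13 heavy atoms by environment: 5× C (H2) → match; 4× C (H1) → no; 1× O (H0) → no; 1× Cl (H0) → no; 1× C (H3) → no; 1× C (H0) → no.
That gives 5 matching atoms.

5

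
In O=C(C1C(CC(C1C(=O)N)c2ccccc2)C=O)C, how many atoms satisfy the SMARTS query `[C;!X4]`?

3

The query [C;!X4] means: aliphatic carbon that does not have four total connections.
Check the 19 heavy atoms by environment: 6× C (X4) → no; 3× C (X3) → match; 3× O (X1) → no; 1× N (X3) → no; 6× c (aromatic, X3) → no.
That gives 3 matching atoms.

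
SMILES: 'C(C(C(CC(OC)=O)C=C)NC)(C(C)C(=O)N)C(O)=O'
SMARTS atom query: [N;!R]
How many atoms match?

Check the 20 heavy atoms by environment: 13× C (acyclic) → no; 5× O (acyclic) → no; 2× N (acyclic) → match.
That gives 2 matching atoms.

2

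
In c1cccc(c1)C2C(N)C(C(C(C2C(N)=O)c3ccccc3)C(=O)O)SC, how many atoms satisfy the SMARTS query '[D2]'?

The query [D2] means: atom with exactly two heavy-atom neighbours.
Check the 27 heavy atoms by environment: 8× C (D3) → no; 3× O (D1) → no; 2× N (D1) → no; 2× c (aromatic, D3) → no; 10× c (aromatic, D2) → match; 1× S (D2) → match; 1× C (D1) → no.
Summing the matching environments: 10 + 1 = 11 matching atoms.

11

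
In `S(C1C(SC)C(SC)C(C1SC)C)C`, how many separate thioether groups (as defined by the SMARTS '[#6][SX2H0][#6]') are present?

4

[#6][SX2H0][#6] is the SMARTS for a thioether: an aliphatic sulfur bridging two carbons with no H on the sulfur.
The molecule carries 4 separate instances of a methylthio ether (-SCH3) meeting every constraint; each maps to a distinct set of atoms, giving 4 matches.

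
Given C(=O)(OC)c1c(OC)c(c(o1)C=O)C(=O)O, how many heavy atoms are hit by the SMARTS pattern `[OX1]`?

3

The query [OX1] means: aliphatic oxygen with one total connection — typically a carbonyl =O or an oxide.
Check the 16 heavy atoms by environment: 1× o (aromatic, X2) → no; 4× c (aromatic, X3) → no; 3× C (X3) → no; 3× O (X1) → match; 3× O (X2) → no; 2× C (X4) → no.
That gives 3 matching atoms.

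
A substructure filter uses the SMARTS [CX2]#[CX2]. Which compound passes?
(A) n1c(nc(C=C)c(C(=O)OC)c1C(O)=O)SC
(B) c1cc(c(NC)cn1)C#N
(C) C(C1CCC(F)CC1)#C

C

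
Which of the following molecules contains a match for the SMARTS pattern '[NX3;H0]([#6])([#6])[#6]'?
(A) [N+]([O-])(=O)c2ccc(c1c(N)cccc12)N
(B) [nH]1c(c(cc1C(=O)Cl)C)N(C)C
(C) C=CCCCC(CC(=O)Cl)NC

B

[NX3;H0]([#6])([#6])[#6] describes a trivalent nitrogen with no H, bonded to three carbons (a tertiary amine).
(A) has a primary amino group (-NH2) but the nitrogen has H2, not H0 with three carbons.
(B) contains a dimethylamino group (-N(CH3)2), which satisfies every atom and bond constraint.
(C) has an N-methylamino group (-NHCH3) but the nitrogen still has one H (H1), not H0.
So the answer is (B).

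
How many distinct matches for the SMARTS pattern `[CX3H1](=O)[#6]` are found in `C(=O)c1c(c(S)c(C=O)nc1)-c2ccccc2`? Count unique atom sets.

[CX3H1](=O)[#6] is the SMARTS for an aldehyde: an sp2 carbon with one H, double-bonded to O and single-bonded to carbon.
The molecule carries 2 separate instances of an aldehyde (-CHO) meeting every constraint; each maps to a distinct set of atoms, giving 2 matches.

2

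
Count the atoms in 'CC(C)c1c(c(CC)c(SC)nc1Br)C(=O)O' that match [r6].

6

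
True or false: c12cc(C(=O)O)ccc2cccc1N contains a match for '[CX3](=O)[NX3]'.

False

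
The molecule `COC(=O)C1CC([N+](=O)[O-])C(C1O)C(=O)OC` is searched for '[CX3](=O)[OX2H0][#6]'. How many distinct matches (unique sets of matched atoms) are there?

[CX3](=O)[OX2H0][#6] is the SMARTS for an ester: a carbonyl carbon bonded to an oxygen that is itself bonded to carbon (no H on that O).
The molecule carries 2 separate instances of a methyl-ester group (-C(=O)OCH3) meeting every constraint; each maps to a distinct set of atoms, giving 2 matches.

2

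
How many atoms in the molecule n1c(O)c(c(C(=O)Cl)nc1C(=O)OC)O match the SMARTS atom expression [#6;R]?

The query [#6;R] means: carbon that is part of a ring.
Check the 15 heavy atoms by environment: 2× n (aromatic, in 6-ring) → no; 4× c (aromatic, in 6-ring) → match; 5× O (acyclic) → no; 3× C (acyclic) → no; 1× Cl (acyclic) → no.
That gives 4 matching atoms.

4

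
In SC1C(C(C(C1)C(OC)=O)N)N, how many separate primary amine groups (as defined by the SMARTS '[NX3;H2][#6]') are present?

[NX3;H2][#6] is the SMARTS for a primary amine: a trivalent nitrogen with two H attached to carbon.
The molecule carries 2 separate instances of a primary amino group (-NH2) meeting every constraint; each maps to a distinct set of atoms, giving 2 matches.

2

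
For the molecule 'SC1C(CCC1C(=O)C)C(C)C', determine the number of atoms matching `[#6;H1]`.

4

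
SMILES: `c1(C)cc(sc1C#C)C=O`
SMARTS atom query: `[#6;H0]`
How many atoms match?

4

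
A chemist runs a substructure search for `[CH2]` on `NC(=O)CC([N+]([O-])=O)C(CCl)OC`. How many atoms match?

2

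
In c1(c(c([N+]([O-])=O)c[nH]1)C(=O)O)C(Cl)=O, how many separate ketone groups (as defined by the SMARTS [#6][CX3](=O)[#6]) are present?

0

[#6][CX3](=O)[#6] is the SMARTS for a ketone: a carbonyl carbon (no H) flanked by two carbons.
The molecule has a carboxylic acid group (-C(=O)OH), but one neighbour of the carbonyl carbon is O, not C; nothing else fits, so there are 0 matches.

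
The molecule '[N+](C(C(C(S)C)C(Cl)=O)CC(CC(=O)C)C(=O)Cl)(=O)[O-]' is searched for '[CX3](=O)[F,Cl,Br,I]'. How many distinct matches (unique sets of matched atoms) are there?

2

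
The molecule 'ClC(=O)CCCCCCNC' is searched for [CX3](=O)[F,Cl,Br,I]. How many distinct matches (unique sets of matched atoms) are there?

1

[CX3](=O)[F,Cl,Br,I] is the SMARTS for an acyl halide: a carbonyl carbon bonded to a halogen.
Exactly one fragment in the molecule meets all constraints, giving 1 match.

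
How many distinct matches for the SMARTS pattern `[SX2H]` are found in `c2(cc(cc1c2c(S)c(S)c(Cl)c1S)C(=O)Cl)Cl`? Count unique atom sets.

[SX2H] is the SMARTS for a thiol: an aliphatic sulfur with two connections, one being H.
The molecule carries 3 separate instances of a thiol (-SH) meeting every constraint; each maps to a distinct set of atoms, giving 3 matches.

3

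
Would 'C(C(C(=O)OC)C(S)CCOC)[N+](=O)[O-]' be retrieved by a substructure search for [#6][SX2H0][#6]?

No

The pattern [#6][SX2H0][#6] describes an aliphatic sulfur bridging two carbons with no H on the sulfur — a thioether.
The closest candidate here is a thiol (-SH), but the sulfur has H1, not H0 bridging two carbons. No other fragment satisfies the full query, so there is no match.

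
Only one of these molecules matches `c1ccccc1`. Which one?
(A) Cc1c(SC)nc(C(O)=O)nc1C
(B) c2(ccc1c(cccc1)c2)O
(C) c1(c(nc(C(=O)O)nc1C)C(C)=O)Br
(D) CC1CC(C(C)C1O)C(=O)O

B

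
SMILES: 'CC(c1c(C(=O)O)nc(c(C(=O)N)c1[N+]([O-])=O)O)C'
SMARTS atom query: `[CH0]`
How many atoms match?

2

The query [CH0] means: aliphatic carbon with no attached hydrogen.
Check the 19 heavy atoms by environment: 1× n (aromatic, H0) → no; 5× c (aromatic, H0) → no; 2× C (H0) → match; 3× O (H0) → no; 2× O (H1) → no; 1× C (H1) → no; 2× C (H3) → no; 1× N (H2) → no; 1× N (charge +1, H0) → no; 1× O (charge -1, H0) → no.
That gives 2 matching atoms.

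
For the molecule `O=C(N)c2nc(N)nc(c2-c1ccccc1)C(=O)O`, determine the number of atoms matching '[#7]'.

The query [#7] means: #7 matches any nitrogen atom regardless of aromaticity.
Check the 19 heavy atoms by environment: 2× n (aromatic) → match; 10× c (aromatic) → no; 2× C → no; 3× O → no; 2× N → match.
Summing the matching environments: 2 + 2 = 4 matching atoms.

4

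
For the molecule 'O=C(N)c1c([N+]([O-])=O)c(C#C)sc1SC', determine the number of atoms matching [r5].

5

The query [r5] means: r5 matches atoms in a five-membered ring.
Check the 15 heavy atoms by environment: 1× s (aromatic, in 5-ring) → match; 4× c (aromatic, in 5-ring) → match; 1× S (acyclic) → no; 4× C (acyclic) → no; 1× N (charge +1, acyclic) → no; 1× O (charge -1, acyclic) → no; 2× O (acyclic) → no; 1× N (acyclic) → no.
Summing the matching environments: 1 + 4 = 5 matching atoms.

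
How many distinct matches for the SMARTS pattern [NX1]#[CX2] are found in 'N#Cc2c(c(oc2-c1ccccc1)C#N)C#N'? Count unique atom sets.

[NX1]#[CX2] is the SMARTS for a nitrile: a nitrogen triple-bonded to a two-connected carbon.
The molecule carries 3 separate instances of a nitrile (-C#N) meeting every constraint; each maps to a distinct set of atoms, giving 3 matches.

3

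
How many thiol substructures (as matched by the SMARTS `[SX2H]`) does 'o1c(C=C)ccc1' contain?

[SX2H] is the SMARTS for a thiol: an aliphatic sulfur with two connections, one being H.
No fragment in the molecule satisfies every constraint, giving 0 matches.

0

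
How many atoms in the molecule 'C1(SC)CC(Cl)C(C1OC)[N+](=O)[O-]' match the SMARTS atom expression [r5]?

5

The query [r5] means: r5 matches atoms in a five-membered ring.
Check the 13 heavy atoms by environment: 5× C (in 5-ring) → match; 2× O (acyclic) → no; 2× C (acyclic) → no; 1× S (acyclic) → no; 1× N (charge +1, acyclic) → no; 1× O (charge -1, acyclic) → no; 1× Cl (acyclic) → no.
That gives 5 matching atoms.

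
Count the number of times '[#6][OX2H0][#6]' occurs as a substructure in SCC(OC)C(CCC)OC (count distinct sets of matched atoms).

2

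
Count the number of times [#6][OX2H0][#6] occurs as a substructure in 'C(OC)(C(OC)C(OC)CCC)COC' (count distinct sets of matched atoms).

4

[#6][OX2H0][#6] is the SMARTS for an ether: an aliphatic oxygen bridging two carbons with no H on the oxygen.
The molecule carries 4 separate instances of a methoxy ether (-OCH3) meeting every constraint; each maps to a distinct set of atoms, giving 4 matches.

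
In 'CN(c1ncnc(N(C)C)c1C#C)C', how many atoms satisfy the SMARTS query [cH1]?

1

Check the 14 heavy atoms by environment: 2× n (aromatic, H0) → no; 1× c (aromatic, H1) → match; 3× c (aromatic, H0) → no; 1× C (H0) → no; 1× C (H1) → no; 2× N (H0) → no; 4× C (H3) → no.
That gives 1 matching atom.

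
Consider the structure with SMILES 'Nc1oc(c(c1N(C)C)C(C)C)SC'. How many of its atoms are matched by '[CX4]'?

6

The query [CX4] means: C with X4: aliphatic carbon with exactly 4 total connections (bonds + H).
Check the 14 heavy atoms by environment: 1× o (aromatic, X2) → no; 4× c (aromatic, X3) → no; 2× N (X3) → no; 6× C (X4) → match; 1× S (X2) → no.
That gives 6 matching atoms.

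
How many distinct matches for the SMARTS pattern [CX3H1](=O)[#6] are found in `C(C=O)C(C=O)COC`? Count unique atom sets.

2

[CX3H1](=O)[#6] is the SMARTS for an aldehyde: an sp2 carbon with one H, double-bonded to O and single-bonded to carbon.
The molecule carries 2 separate instances of an aldehyde (-CHO) meeting every constraint; each maps to a distinct set of atoms, giving 2 matches.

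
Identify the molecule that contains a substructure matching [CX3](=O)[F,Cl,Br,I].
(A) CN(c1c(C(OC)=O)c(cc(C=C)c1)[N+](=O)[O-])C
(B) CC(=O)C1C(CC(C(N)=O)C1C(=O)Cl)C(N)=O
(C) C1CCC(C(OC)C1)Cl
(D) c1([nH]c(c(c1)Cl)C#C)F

[CX3](=O)[F,Cl,Br,I] describes a carbonyl carbon bonded to a halogen (an acyl halide).
(A) has a methyl-ester group (-C(=O)OCH3) but the carbonyl is bonded to -O-C, not to a halogen.
(B) contains an acyl chloride (-C(=O)Cl), which satisfies every atom and bond constraint.
(C) has a chloro substituent but the Cl is not on a carbonyl carbon.
(D) has a chloro substituent but the Cl is not on a carbonyl carbon.
So the answer is (B).

B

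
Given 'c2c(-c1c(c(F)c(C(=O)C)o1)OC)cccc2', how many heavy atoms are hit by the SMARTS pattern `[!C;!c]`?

4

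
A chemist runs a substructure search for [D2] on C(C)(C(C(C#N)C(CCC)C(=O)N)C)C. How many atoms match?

3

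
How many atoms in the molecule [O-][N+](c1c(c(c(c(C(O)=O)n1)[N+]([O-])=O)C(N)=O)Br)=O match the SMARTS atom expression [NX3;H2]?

1

The query [NX3;H2] means: aliphatic N with 3 total connections, two of them H — an -NH2 nitrogen (amine or amide).
Check the 19 heavy atoms by environment: 1× n (aromatic, H0, X2) → no; 5× c (aromatic, H0, X3) → no; 1× Br (H0, X1) → no; 2× C (H0, X3) → no; 4× O (H0, X1) → no; 1× N (H2, X3) → match; 2× N (charge +1, H0, X3) → no; 2× O (charge -1, H0, X1) → no; 1× O (H1, X2) → no.
That gives 1 matching atom.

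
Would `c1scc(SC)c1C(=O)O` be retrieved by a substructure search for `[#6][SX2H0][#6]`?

The pattern [#6][SX2H0][#6] describes an aliphatic sulfur bridging two carbons with no H on the sulfur — a thioether.
The molecule carries a methylthio ether (-SCH3), whose atoms satisfy every constraint of the query, so the pattern matches.

Yes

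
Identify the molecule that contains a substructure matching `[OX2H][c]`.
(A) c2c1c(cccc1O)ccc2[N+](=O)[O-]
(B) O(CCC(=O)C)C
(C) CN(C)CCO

A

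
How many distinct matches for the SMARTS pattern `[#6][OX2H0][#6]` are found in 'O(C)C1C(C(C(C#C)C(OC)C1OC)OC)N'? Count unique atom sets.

[#6][OX2H0][#6] is the SMARTS for an ether: an aliphatic oxygen bridging two carbons with no H on the oxygen.
The molecule carries 4 separate instances of a methoxy ether (-OCH3) meeting every constraint; each maps to a distinct set of atoms, giving 4 matches.

4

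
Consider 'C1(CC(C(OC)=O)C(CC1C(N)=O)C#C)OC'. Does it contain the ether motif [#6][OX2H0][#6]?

Yes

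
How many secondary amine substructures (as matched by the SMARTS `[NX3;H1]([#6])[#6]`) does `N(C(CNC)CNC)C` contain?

[NX3;H1]([#6])[#6] is the SMARTS for a secondary amine: a trivalent nitrogen with one H, bonded to two carbons.
The molecule carries 3 separate instances of an N-methylamino group (-NHCH3) meeting every constraint; each maps to a distinct set of atoms, giving 3 matches.

3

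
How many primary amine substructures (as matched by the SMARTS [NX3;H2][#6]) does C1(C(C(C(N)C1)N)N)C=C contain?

3

[NX3;H2][#6] is the SMARTS for a primary amine: a trivalent nitrogen with two H attached to carbon.
The molecule carries 3 separate instances of a primary amino group (-NH2) meeting every constraint; each maps to a distinct set of atoms, giving 3 matches.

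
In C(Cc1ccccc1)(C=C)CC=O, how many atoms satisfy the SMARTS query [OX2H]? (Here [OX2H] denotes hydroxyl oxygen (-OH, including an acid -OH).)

0

The query [OX2H] means: aliphatic oxygen with two connections, one of which is H — an -OH oxygen.
Check the 13 heavy atoms by environment: 2× C (H2, X4) → no; 1× C (H1, X4) → no; 1× c (aromatic, H0, X3) → no; 5× c (aromatic, H1, X3) → no; 2× C (H1, X3) → no; 1× C (H2, X3) → no; 1× O (H0, X1) → no.
No environment satisfies the query, so 0 matching atoms.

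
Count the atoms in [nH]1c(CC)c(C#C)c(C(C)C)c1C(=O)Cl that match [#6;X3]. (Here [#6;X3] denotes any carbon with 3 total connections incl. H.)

5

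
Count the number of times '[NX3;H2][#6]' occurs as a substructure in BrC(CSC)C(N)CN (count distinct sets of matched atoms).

2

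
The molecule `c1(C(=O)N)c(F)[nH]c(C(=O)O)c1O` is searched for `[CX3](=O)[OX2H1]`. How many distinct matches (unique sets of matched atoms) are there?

[CX3](=O)[OX2H1] is the SMARTS for a carboxylic acid: an sp2 carbon double-bonded to O and single-bonded to an -OH oxygen.
Exactly one fragment in the molecule meets all constraints, giving 1 match.

1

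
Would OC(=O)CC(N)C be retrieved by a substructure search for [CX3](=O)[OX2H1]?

Yes

The pattern [CX3](=O)[OX2H1] describes an sp2 carbon double-bonded to O and single-bonded to an -OH oxygen — a carboxylic acid.
The molecule carries a carboxylic acid group (-C(=O)OH), whose atoms satisfy every constraint of the query, so the pattern matches.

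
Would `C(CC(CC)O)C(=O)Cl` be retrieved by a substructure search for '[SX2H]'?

The pattern [SX2H] describes an aliphatic sulfur with two connections, one being H — a thiol.
The closest candidate here is a hydroxyl group (-OH), but it is an -OH, not an -SH. No other fragment satisfies the full query, so there is no match.

No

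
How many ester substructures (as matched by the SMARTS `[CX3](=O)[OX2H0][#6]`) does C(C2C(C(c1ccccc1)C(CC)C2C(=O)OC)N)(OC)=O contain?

[CX3](=O)[OX2H0][#6] is the SMARTS for an ester: a carbonyl carbon bonded to an oxygen that is itself bonded to carbon (no H on that O).
The molecule carries 2 separate instances of a methyl-ester group (-C(=O)OCH3) meeting every constraint; each maps to a distinct set of atoms, giving 2 matches.

2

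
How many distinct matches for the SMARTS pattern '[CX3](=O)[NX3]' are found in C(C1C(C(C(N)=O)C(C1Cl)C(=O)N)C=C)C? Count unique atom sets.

[CX3](=O)[NX3] is the SMARTS for an amide: a carbonyl carbon bonded to a trivalent nitrogen.
The molecule carries 2 separate instances of a primary amide (-C(=O)NH2) meeting every constraint; each maps to a distinct set of atoms, giving 2 matches.

2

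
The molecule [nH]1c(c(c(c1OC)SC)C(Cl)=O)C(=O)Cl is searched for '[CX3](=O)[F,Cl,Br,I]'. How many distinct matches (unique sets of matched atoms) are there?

[CX3](=O)[F,Cl,Br,I] is the SMARTS for an acyl halide: a carbonyl carbon bonded to a halogen.
The molecule carries 2 separate instances of an acyl chloride (-C(=O)Cl) meeting every constraint; each maps to a distinct set of atoms, giving 2 matches.

2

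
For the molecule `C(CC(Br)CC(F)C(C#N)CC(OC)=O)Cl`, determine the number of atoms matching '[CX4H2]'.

The query [CX4H2] means: sp3 carbon (X4) with exactly two hydrogens.
Check the 16 heavy atoms by environment: 4× C (H2, X4) → match; 3× C (H1, X4) → no; 1× F (H0, X1) → no; 1× C (H0, X2) → no; 1× N (H0, X1) → no; 1× Br (H0, X1) → no; 1× Cl (H0, X1) → no; 1× C (H0, X3) → no; 1× O (H0, X1) → no; 1× O (H0, X2) → no; 1× C (H3, X4) → no.
That gives 4 matching atoms.

4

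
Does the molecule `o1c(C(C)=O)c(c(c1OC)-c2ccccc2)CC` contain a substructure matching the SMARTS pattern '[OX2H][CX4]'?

No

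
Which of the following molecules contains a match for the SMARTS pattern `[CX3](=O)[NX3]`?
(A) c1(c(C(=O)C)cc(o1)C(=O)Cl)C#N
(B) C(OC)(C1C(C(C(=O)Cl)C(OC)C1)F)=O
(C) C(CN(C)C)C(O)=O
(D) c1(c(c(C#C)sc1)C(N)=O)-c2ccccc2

D

[CX3](=O)[NX3] describes a carbonyl carbon bonded to a trivalent nitrogen (an amide).
(A) has a nitrile (-C#N) but the nitrile N is NX1 (triple-bonded), not NX3.
(B) has a methyl-ester group (-C(=O)OCH3) but the carbonyl is bonded to O, not to an NX3 nitrogen.
(C) has a carboxylic acid group (-C(=O)OH) but the carbonyl is bonded to O, not to an NX3 nitrogen.
(D) contains a primary amide (-C(=O)NH2), which satisfies every atom and bond constraint.
So the answer is (D).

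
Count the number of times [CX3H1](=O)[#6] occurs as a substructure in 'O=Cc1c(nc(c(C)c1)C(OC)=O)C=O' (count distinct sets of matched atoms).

2

[CX3H1](=O)[#6] is the SMARTS for an aldehyde: an sp2 carbon with one H, double-bonded to O and single-bonded to carbon.
The molecule carries 2 separate instances of an aldehyde (-CHO) meeting every constraint; each maps to a distinct set of atoms, giving 2 matches.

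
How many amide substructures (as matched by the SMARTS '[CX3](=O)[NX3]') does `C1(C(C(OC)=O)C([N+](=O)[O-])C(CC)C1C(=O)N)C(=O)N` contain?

2

[CX3](=O)[NX3] is the SMARTS for an amide: a carbonyl carbon bonded to a trivalent nitrogen.
The molecule carries 2 separate instances of a primary amide (-C(=O)NH2) meeting every constraint; each maps to a distinct set of atoms, giving 2 matches.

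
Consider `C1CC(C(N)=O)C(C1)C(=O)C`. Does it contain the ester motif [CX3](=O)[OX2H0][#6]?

No

The pattern [CX3](=O)[OX2H0][#6] describes a carbonyl carbon bonded to an oxygen that is itself bonded to carbon (no H on that O) — an ester.
The closest candidate here is a primary amide (-C(=O)NH2), but the carbonyl is bonded to N, not to an O-C linkage. No other fragment satisfies the full query, so there is no match.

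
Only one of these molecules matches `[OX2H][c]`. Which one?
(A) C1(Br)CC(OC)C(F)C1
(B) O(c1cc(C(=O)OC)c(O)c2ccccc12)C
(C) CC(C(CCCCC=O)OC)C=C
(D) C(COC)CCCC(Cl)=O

B

[OX2H][c] describes a hydroxyl oxygen attached to an aromatic carbon (a phenol).
(A) has a methoxy ether (-OCH3) but the oxygen has H0, not H1.
(B) contains a hydroxyl group (-OH), which satisfies every atom and bond constraint.
(C) has a methoxy ether (-OCH3) but the oxygen has H0, not H1.
(D) has a methoxy ether (-OCH3) but the oxygen has H0, not H1.
So the answer is (B).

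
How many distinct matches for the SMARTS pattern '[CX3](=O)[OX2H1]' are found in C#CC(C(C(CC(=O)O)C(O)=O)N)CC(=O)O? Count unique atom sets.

3

[CX3](=O)[OX2H1] is the SMARTS for a carboxylic acid: an sp2 carbon double-bonded to O and single-bonded to an -OH oxygen.
The molecule carries 3 separate instances of a carboxylic acid group (-C(=O)OH) meeting every constraint; each maps to a distinct set of atoms, giving 3 matches.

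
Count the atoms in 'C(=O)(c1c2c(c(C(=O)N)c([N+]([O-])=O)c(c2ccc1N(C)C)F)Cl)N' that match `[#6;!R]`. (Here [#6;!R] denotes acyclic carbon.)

4

Check the 24 heavy atoms by environment: 10× c (aromatic, in 6-ring) → no; 4× C (acyclic) → match; 3× O (acyclic) → no; 3× N (acyclic) → no; 1× F (acyclic) → no; 1× Cl (acyclic) → no; 1× N (charge +1, acyclic) → no; 1× O (charge -1, acyclic) → no.
That gives 4 matching atoms.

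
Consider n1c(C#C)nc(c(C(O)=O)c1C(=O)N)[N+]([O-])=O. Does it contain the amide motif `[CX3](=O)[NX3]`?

Yes

The pattern [CX3](=O)[NX3] describes a carbonyl carbon bonded to a trivalent nitrogen — an amide.
The molecule carries a primary amide (-C(=O)NH2), whose atoms satisfy every constraint of the query, so the pattern matches.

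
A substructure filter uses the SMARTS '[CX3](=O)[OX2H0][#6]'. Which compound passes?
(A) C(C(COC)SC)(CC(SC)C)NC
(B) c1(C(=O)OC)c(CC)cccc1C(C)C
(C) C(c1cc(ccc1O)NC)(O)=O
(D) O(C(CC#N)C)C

B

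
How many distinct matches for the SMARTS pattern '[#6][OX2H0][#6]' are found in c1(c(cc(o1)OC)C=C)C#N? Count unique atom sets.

[#6][OX2H0][#6] is the SMARTS for an ether: an aliphatic oxygen bridging two carbons with no H on the oxygen.
Exactly one fragment in the molecule meets all constraints, giving 1 match.

1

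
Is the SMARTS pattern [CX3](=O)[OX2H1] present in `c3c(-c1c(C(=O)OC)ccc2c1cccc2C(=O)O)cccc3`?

Yes

The pattern [CX3](=O)[OX2H1] describes an sp2 carbon double-bonded to O and single-bonded to an -OH oxygen — a carboxylic acid.
The molecule carries a carboxylic acid group (-C(=O)OH), whose atoms satisfy every constraint of the query, so the pattern matches.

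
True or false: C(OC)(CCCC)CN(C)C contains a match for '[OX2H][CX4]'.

The pattern [OX2H][CX4] describes a hydroxyl oxygen bound to an sp3 (X4) carbon — an aliphatic alcohol.
The closest candidate here is a methoxy ether (-OCH3), but the oxygen has H0 (ether), not H1. No other fragment satisfies the full query, so there is no match.

False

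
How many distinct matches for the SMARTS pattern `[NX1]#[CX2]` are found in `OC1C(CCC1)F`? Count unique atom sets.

0

[NX1]#[CX2] is the SMARTS for a nitrile: a nitrogen triple-bonded to a two-connected carbon.
No fragment in the molecule satisfies every constraint, giving 0 matches.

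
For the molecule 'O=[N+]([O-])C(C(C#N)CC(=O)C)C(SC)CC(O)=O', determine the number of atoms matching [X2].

3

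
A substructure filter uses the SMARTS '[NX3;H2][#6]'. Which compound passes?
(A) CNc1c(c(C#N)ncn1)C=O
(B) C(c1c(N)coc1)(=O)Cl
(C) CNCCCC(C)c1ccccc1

B

[NX3;H2][#6] describes a trivalent nitrogen with two H attached to carbon (a primary amine).
(A) has an N-methylamino group (-NHCH3) but the nitrogen bears two carbons and only one H (H1), not H2.
(B) contains a primary amino group (-NH2), which satisfies every atom and bond constraint.
(C) has an N-methylamino group (-NHCH3) but the nitrogen bears two carbons and only one H (H1), not H2.
So the answer is (B).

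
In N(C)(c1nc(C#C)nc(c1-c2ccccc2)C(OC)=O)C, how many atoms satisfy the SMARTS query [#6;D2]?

6

Check the 21 heavy atoms by environment: 2× n (aromatic, D2) → no; 5× c (aromatic, D3) → no; 1× C (D3) → no; 1× O (D1) → no; 1× O (D2) → no; 4× C (D1) → no; 5× c (aromatic, D2) → match; 1× C (D2) → match; 1× N (D3) → no.
Summing the matching environments: 5 + 1 = 6 matching atoms.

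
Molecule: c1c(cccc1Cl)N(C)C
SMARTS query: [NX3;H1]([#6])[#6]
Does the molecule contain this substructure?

No

The pattern [NX3;H1]([#6])[#6] describes a trivalent nitrogen with one H, bonded to two carbons — a secondary amine.
The closest candidate here is a dimethylamino group (-N(CH3)2), but the nitrogen has H0, not H1. No other fragment satisfies the full query, so there is no match.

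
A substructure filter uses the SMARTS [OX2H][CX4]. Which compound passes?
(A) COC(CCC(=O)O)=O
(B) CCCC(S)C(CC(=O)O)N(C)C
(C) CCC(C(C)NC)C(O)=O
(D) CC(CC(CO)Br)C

D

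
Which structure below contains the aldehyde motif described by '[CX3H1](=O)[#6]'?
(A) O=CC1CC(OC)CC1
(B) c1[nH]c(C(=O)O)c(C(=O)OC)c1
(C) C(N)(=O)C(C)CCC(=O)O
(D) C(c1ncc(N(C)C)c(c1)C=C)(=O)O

A

[CX3H1](=O)[#6] describes an sp2 carbon with one H, double-bonded to O and single-bonded to carbon (an aldehyde).
(A) contains an aldehyde (-CHO), which satisfies every atom and bond constraint.
(B) has a methyl-ester group (-C(=O)OCH3) but the carbonyl carbon has H0, not H1.
(C) has a carboxylic acid group (-C(=O)OH) but the carbonyl carbon has H0 and is bonded to O, not H1.
(D) has a carboxylic acid group (-C(=O)OH) but the carbonyl carbon has H0 and is bonded to O, not H1.
So the answer is (A).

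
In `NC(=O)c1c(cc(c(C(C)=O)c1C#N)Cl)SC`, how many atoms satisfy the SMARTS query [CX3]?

The query [CX3] means: C with X3: aliphatic carbon with exactly 3 total connections.
Check the 17 heavy atoms by environment: 6× c (aromatic, X3) → no; 2× C (X3) → match; 2× O (X1) → no; 2× C (X4) → no; 1× S (X2) → no; 1× Cl (X1) → no; 1× C (X2) → no; 1× N (X1) → no; 1× N (X3) → no.
That gives 2 matching atoms.

2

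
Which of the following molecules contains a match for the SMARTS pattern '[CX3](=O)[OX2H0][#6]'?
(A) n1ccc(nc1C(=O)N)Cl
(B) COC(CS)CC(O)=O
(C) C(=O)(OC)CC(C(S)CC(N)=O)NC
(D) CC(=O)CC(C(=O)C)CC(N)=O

C

[CX3](=O)[OX2H0][#6] describes a carbonyl carbon bonded to an oxygen that is itself bonded to carbon (no H on that O) (an ester).
(A) has a primary amide (-C(=O)NH2) but the carbonyl is bonded to N, not to an O-C linkage.
(B) has a methoxy ether (-OCH3) but the ether oxygen is not adjacent to a C=O carbon.
(C) contains a methyl-ester group (-C(=O)OCH3), which satisfies every atom and bond constraint.
(D) has a primary amide (-C(=O)NH2) but the carbonyl is bonded to N, not to an O-C linkage.
So the answer is (C).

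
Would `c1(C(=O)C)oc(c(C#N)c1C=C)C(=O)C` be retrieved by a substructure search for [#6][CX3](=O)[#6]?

Yes

The pattern [#6][CX3](=O)[#6] describes a carbonyl carbon (no H) flanked by two carbons — a ketone.
The molecule carries an acetyl/ketone group (-C(=O)CH3), whose atoms satisfy every constraint of the query, so the pattern matches.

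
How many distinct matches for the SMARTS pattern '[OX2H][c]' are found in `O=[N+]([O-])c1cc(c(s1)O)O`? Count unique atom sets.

[OX2H][c] is the SMARTS for a phenol: a hydroxyl oxygen attached to an aromatic carbon.
The molecule carries 2 separate instances of a hydroxyl group (-OH) meeting every constraint; each maps to a distinct set of atoms, giving 2 matches.

2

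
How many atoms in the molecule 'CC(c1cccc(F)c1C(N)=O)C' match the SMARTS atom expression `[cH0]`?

3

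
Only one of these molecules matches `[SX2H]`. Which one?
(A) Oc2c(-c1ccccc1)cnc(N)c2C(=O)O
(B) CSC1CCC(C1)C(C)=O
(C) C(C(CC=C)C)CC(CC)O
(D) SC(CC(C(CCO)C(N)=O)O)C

[SX2H] describes an aliphatic sulfur with two connections, one being H (a thiol).
(A) has a hydroxyl group (-OH) but it is an -OH, not an -SH.
(B) has a methylthio ether (-SCH3) but the sulfur has H0 (bonded to two carbons), not H1.
(C) has a hydroxyl group (-OH) but it is an -OH, not an -SH.
(D) contains a thiol (-SH), which satisfies every atom and bond constraint.
So the answer is (D).

D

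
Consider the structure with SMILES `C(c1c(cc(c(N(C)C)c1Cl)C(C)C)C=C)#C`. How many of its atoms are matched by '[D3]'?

7

Check the 17 heavy atoms by environment: 5× c (aromatic, D3) → match; 1× c (aromatic, D2) → no; 1× Cl (D1) → no; 1× N (D3) → match; 6× C (D1) → no; 2× C (D2) → no; 1× C (D3) → match.
Summing the matching environments: 5 + 1 + 1 = 7 matching atoms.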